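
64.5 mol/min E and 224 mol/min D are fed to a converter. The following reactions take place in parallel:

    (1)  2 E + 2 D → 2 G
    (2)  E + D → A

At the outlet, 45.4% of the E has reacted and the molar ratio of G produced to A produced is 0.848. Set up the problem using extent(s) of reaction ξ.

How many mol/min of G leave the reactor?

Conversion of E: E consumed = 0.454 × 64.5 = 29.28 mol/min = 2ξ₁ + 1ξ₂.
Selectivity: 2ξ₁ / (1ξ₂) = 0.848 → ξ₁ = 0.424 ξ₂.
Substitute: (2·0.424 + 1) ξ₂ = 29.28 → ξ₂ = 15.85 mol/min, ξ₁ = 6.719 mol/min.
Outlet amounts (n = n₀ + Σ ν·ξ):
  E: 64.5 − 2(6.719) − 1(15.85) = 35.22
  D: 224 − 2(6.719) − 1(15.85) = 194.7
  G: 0 + 2(6.719) = 13.44
  A: 0 + 1(15.85) = 15.85

13.4 mol/min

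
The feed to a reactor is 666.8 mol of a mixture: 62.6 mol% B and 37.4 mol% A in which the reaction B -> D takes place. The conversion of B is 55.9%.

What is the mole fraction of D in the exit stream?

0.35

B reacted = 0.559 × 417.4 = 233.3 mol; ν_B = −1, so ξ = 233.3/1 = 233.3 mol.
Outlet amounts (n = n₀ + ν ξ):
  B: 417.4 − 1(233.3) = 184.1
  D: 0 + 1(233.3) = 233.3
  A: 249.4 (inert)
Total out = 666.8 mol; y_D = 233.3 / 666.8 = 0.3499.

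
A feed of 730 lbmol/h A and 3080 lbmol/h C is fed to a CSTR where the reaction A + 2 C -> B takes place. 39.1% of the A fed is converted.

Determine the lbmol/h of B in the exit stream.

285 lbmol/h

A reacted = 0.391 × 730 = 285.4 lbmol/h; ν_A = −1, so ξ = 285.4/1 = 285.4 lbmol/h.
Outlet amounts (n = n₀ + ν ξ):
  A: 730 − 1(285.4) = 444.6
  C: 3080 − 2(285.4) = 2509
  B: 0 + 1(285.4) = 285.4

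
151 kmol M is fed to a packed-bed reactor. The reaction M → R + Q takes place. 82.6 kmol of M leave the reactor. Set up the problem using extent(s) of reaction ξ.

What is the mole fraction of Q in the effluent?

0.312

For M: n = n₀ − 1ξ → 82.6 = 151 − 1ξ, giving ξ = 68.4 kmol.
Outlet amounts (n = n₀ + ν ξ):
  M: 151 − 1(68.4) = 82.6
  R: 0 + 1(68.4) = 68.4
  Q: 0 + 1(68.4) = 68.4
Total out = 219.4 kmol; y_Q = 68.4 / 219.4 = 0.3118.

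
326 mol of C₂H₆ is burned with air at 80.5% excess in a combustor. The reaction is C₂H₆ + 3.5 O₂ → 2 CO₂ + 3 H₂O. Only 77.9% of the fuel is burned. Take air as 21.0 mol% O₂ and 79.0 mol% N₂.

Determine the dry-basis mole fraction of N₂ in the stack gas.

0.816

Stoichiometric O₂ = 3.5 × 326 = 1141 mol; O₂ fed = 1141 × 1.805 = 2060 mol.
N₂ fed = 2060 × 79/21 = 7748 mol.
Fuel reacted = 0.779 × 326 → ξ = 254 mol.
Outlet (n = n₀ + ν ξ):
  C₂H₆: 326 − 1(254) = 72.05
  O₂: 2060 − 3.5(254) = 1171
  N₂: 7748 (inert)
  CO₂: 0 + 2(254) = 507.9
  H₂O: 0 + 3(254) = 761.9
Dry total = 9498 mol; y_N₂ (dry) = 7748 / 9498 = 0.8157.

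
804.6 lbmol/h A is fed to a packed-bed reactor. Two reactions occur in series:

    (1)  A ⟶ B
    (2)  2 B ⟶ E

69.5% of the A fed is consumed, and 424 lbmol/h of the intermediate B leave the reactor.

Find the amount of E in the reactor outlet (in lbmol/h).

67.6 lbmol/h

Conversion of A: A consumed = 1ξ₁ = 0.695 × 804.6 → ξ₁ = 559.2 lbmol/h.
B balance: n_B = 0 + 1ξ₁ − 2ξ₂ = 424 → ξ₂ = (1·559.2 − 424)/2 = 67.6 lbmol/h.
Outlet amounts (n = n₀ + Σ ν·ξ):
  A: 804.6 − 1(559.2) = 245.4
  B: 0 + 1(559.2) − 2(67.6) = 424
  E: 0 + 1(67.6) = 67.6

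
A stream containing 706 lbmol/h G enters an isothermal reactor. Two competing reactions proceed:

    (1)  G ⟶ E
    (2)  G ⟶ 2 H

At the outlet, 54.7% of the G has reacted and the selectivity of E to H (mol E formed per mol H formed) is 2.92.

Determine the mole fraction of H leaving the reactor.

0.148

Conversion of G: G consumed = 0.547 × 706 = 386.2 lbmol/h = 1ξ₁ + 1ξ₂.
Selectivity: 1ξ₁ / (2ξ₂) = 2.92 → ξ₁ = 5.84 ξ₂.
Substitute: (1·5.84 + 1) ξ₂ = 386.2 → ξ₂ = 56.46 lbmol/h, ξ₁ = 329.7 lbmol/h.
Outlet amounts (n = n₀ + Σ ν·ξ):
  G: 706 − 1(329.7) − 1(56.46) = 319.8
  E: 0 + 1(329.7) = 329.7
  H: 0 + 2(56.46) = 112.9
Total out = 762.5 lbmol/h; y_H = 112.9 / 762.5 = 0.1481.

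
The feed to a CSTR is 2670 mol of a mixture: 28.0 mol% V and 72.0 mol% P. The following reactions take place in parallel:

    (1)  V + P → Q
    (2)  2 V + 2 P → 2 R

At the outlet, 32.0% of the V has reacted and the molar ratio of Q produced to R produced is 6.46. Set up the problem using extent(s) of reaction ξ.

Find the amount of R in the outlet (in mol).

32.1 mol

Conversion of V: V consumed = 0.32 × 747.6 = 239.2 mol = 1ξ₁ + 2ξ₂.
Selectivity: 1ξ₁ / (2ξ₂) = 6.46 → ξ₁ = 12.92 ξ₂.
Substitute: (1·12.92 + 2) ξ₂ = 239.2 → ξ₂ = 16.03 mol, ξ₁ = 207.2 mol.
Outlet amounts (n = n₀ + Σ ν·ξ):
  V: 747.6 − 1(207.2) − 2(16.03) = 508.4
  P: 1922 − 1(207.2) − 2(16.03) = 1683
  Q: 0 + 1(207.2) = 207.2
  R: 0 + 2(16.03) = 32.07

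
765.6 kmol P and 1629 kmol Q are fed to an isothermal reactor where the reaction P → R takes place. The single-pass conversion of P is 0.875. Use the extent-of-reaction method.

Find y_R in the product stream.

P reacted = 0.875 × 765.6 = 669.9 kmol; ν_P = −1, so ξ = 669.9/1 = 669.9 kmol.
Outlet amounts (n = n₀ + ν ξ):
  P: 765.6 − 1(669.9) = 95.7
  R: 0 + 1(669.9) = 669.9
  Q: 1629 (inert)
Total out = 2395 kmol; y_R = 669.9 / 2395 = 0.2798.

0.28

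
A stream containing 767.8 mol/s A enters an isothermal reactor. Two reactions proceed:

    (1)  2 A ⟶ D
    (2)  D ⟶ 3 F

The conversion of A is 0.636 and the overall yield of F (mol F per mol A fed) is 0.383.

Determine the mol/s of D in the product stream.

Conversion of A: A consumed = 2ξ₁ = 0.636 × 767.8 → ξ₁ = 244.2 mol/s.
Yield of F: 3ξ₂ / 767.8 = 0.383 → ξ₂ = 98.02 mol/s.
Outlet amounts (n = n₀ + Σ ν·ξ):
  A: 767.8 − 2(244.2) = 279.5
  D: 0 + 1(244.2) − 1(98.02) = 146.1
  F: 0 + 3(98.02) = 294.1

146 mol/s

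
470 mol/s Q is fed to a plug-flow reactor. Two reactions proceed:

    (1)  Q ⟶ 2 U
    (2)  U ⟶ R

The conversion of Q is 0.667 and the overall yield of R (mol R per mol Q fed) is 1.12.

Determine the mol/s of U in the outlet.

Conversion of Q: Q consumed = 1ξ₁ = 0.667 × 470 → ξ₁ = 313.5 mol/s.
Yield of R: 1ξ₂ / 470 = 1.12 → ξ₂ = 526.4 mol/s.
Outlet amounts (n = n₀ + Σ ν·ξ):
  Q: 470 − 1(313.5) = 156.5
  U: 0 + 2(313.5) − 1(526.4) = 100.6
  R: 0 + 1(526.4) = 526.4

101 mol/s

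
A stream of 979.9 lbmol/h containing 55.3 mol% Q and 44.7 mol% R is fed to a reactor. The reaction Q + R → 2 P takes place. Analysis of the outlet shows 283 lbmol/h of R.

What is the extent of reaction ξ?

For R: n = n₀ − 1ξ → 283 = 438 − 1ξ, giving ξ = 155 lbmol/h.
Outlet amounts (n = n₀ + ν ξ):
  Q: 541.9 − 1(155) = 386.9
  R: 438 − 1(155) = 283
  P: 0 + 2(155) = 310

ξ = 155 lbmol/h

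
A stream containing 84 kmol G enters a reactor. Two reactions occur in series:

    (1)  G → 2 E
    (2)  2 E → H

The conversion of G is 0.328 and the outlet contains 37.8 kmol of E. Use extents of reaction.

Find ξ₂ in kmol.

Conversion of G: G consumed = 1ξ₁ = 0.328 × 84 → ξ₁ = 27.55 kmol.
E balance: n_E = 0 + 2ξ₁ − 2ξ₂ = 37.8 → ξ₂ = (2·27.55 − 37.8)/2 = 8.652 kmol.
Outlet amounts (n = n₀ + Σ ν·ξ):
  G: 84 − 1(27.55) = 56.45
  E: 0 + 2(27.55) − 2(8.652) = 37.8
  H: 0 + 1(8.652) = 8.652

ξ₂ = 8.65 kmol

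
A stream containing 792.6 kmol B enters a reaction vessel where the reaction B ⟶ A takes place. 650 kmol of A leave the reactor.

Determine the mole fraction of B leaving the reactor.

0.18

For A: n = n₀ + 1ξ → 650 = 0 + 1ξ, giving ξ = 650 kmol.
Outlet amounts (n = n₀ + ν ξ):
  B: 792.6 − 1(650) = 142.6
  A: 0 + 1(650) = 650
Total out = 792.6 kmol; y_B = 142.6 / 792.6 = 0.1799.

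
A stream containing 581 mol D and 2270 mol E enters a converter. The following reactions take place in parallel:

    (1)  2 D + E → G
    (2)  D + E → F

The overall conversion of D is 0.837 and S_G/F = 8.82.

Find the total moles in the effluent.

2360 mol

Conversion of D: D consumed = 0.837 × 581 = 486.3 mol = 2ξ₁ + 1ξ₂.
Selectivity: 1ξ₁ / (1ξ₂) = 8.82 → ξ₁ = 8.82 ξ₂.
Substitute: (2·8.82 + 1) ξ₂ = 486.3 → ξ₂ = 26.09 mol, ξ₁ = 230.1 mol.
Outlet amounts (n = n₀ + Σ ν·ξ):
  D: 581 − 2(230.1) − 1(26.09) = 94.7
  E: 2270 − 1(230.1) − 1(26.09) = 2014
  G: 0 + 1(230.1) = 230.1
  F: 0 + 1(26.09) = 26.09
Total out = 94.7 + 2014 + 230.1 + 26.09 = 2365 mol.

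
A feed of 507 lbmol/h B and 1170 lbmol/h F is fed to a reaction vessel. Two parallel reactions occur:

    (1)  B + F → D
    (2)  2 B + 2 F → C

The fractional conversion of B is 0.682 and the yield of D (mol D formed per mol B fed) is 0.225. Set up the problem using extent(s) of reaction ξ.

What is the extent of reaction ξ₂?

Yield of D: 1ξ₁ / 507 = 0.225 → ξ₁ = 114.1 lbmol/h.
Conversion of B: 1ξ₁ + 2ξ₂ = 0.682 × 507 = 345.8 → ξ₂ = 115.8 lbmol/h.
Outlet amounts (n = n₀ + Σ ν·ξ):
  B: 507 − 1(114.1) − 2(115.8) = 161.2
  F: 1170 − 1(114.1) − 2(115.8) = 824.2
  D: 0 + 1(114.1) = 114.1
  C: 0 + 1(115.8) = 115.8

ξ₂ = 116 lbmol/h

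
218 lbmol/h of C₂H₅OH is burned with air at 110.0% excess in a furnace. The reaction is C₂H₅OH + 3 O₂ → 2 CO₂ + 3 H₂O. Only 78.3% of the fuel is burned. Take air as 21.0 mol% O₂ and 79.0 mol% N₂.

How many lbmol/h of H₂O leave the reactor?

512 lbmol/h

Stoichiometric O₂ = 3 × 218 = 654 lbmol/h; O₂ fed = 654 × 2.100 = 1373 lbmol/h.
N₂ fed = 1373 × 79/21 = 5167 lbmol/h.
Fuel reacted = 0.783 × 218 → ξ = 170.7 lbmol/h.
Outlet (n = n₀ + ν ξ):
  C₂H₅OH: 218 − 1(170.7) = 47.31
  O₂: 1373 − 3(170.7) = 861.3
  N₂: 5167 (inert)
  CO₂: 0 + 2(170.7) = 341.4
  H₂O: 0 + 3(170.7) = 512.1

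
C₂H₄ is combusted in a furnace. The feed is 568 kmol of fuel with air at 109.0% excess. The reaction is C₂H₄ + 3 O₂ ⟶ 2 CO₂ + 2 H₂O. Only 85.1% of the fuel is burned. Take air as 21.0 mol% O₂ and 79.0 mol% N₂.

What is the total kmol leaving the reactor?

Stoichiometric O₂ = 3 × 568 = 1704 kmol; O₂ fed = 1704 × 2.090 = 3561 kmol.
N₂ fed = 3561 × 79/21 = 13400 kmol.
Fuel reacted = 0.851 × 568 → ξ = 483.4 kmol.
Outlet (n = n₀ + ν ξ):
  C₂H₄: 568 − 1(483.4) = 84.63
  O₂: 3561 − 3(483.4) = 2111
  N₂: 13400 (inert)
  CO₂: 0 + 2(483.4) = 966.7
  H₂O: 0 + 2(483.4) = 966.7
Total out = 84.63 + 2111 + 13400 + 966.7 + 966.7 = 17530 kmol.

17500 kmol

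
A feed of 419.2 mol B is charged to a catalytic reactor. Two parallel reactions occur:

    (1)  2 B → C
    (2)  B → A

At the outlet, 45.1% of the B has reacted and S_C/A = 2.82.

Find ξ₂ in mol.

Conversion of B: B consumed = 0.451 × 419.2 = 189.1 mol = 2ξ₁ + 1ξ₂.
Selectivity: 1ξ₁ / (1ξ₂) = 2.82 → ξ₁ = 2.82 ξ₂.
Substitute: (2·2.82 + 1) ξ₂ = 189.1 → ξ₂ = 28.47 mol, ξ₁ = 80.29 mol.
Outlet amounts (n = n₀ + Σ ν·ξ):
  B: 419.2 − 2(80.29) − 1(28.47) = 230.1
  C: 0 + 1(80.29) = 80.29
  A: 0 + 1(28.47) = 28.47

ξ₂ = 28.5 mol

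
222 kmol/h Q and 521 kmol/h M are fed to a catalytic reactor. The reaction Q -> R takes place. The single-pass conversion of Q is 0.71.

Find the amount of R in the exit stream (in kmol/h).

Q reacted = 0.71 × 222 = 157.6 kmol/h; ν_Q = −1, so ξ = 157.6/1 = 157.6 kmol/h.
Outlet amounts (n = n₀ + ν ξ):
  Q: 222 − 1(157.6) = 64.38
  R: 0 + 1(157.6) = 157.6
  M: 521 (inert)

158 kmol/h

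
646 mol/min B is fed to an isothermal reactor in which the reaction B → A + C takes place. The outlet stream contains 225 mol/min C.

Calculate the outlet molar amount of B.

421 mol/min

For C: n = n₀ + 1ξ → 225 = 0 + 1ξ, giving ξ = 225 mol/min.
Outlet amounts (n = n₀ + ν ξ):
  B: 646 − 1(225) = 421
  A: 0 + 1(225) = 225
  C: 0 + 1(225) = 225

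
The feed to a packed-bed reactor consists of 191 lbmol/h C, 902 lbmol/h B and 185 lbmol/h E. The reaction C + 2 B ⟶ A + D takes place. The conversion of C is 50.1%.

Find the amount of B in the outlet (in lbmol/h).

711 lbmol/h

C reacted = 0.501 × 191 = 95.69 lbmol/h; ν_C = −1, so ξ = 95.69/1 = 95.69 lbmol/h.
Outlet amounts (n = n₀ + ν ξ):
  C: 191 − 1(95.69) = 95.31
  B: 902 − 2(95.69) = 710.6
  A: 0 + 1(95.69) = 95.69
  D: 0 + 1(95.69) = 95.69
  E: 185 (inert)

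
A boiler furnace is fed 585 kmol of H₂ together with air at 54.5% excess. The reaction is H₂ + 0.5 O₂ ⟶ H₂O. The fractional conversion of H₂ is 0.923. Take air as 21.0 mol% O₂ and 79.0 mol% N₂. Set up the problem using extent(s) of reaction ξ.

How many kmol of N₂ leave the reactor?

Stoichiometric O₂ = 0.5 × 585 = 292.5 kmol; O₂ fed = 292.5 × 1.545 = 451.9 kmol.
N₂ fed = 451.9 × 79/21 = 1700 kmol.
Fuel reacted = 0.923 × 585 → ξ = 540 kmol.
Outlet (n = n₀ + ν ξ):
  H₂: 585 − 1(540) = 45.04
  O₂: 451.9 − 0.5(540) = 181.9
  N₂: 1700 (inert)
  H₂O: 0 + 1(540) = 540

1700 kmol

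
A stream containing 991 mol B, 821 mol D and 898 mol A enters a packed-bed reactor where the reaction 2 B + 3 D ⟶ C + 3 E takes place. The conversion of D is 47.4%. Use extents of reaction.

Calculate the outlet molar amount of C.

130 mol

D reacted = 0.474 × 821 = 389.2 mol; ν_D = −3, so ξ = 389.2/3 = 129.7 mol.
Outlet amounts (n = n₀ + ν ξ):
  B: 991 − 2(129.7) = 731.6
  D: 821 − 3(129.7) = 431.8
  C: 0 + 1(129.7) = 129.7
  E: 0 + 3(129.7) = 389.2
  A: 898 (inert)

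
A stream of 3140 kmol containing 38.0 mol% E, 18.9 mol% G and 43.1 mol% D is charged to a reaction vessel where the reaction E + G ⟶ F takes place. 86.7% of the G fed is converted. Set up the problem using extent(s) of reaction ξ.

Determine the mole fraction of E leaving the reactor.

G reacted = 0.867 × 593.5 = 514.5 kmol; ν_G = −1, so ξ = 514.5/1 = 514.5 kmol.
Outlet amounts (n = n₀ + ν ξ):
  E: 1193 − 1(514.5) = 678.7
  G: 593.5 − 1(514.5) = 78.93
  F: 0 + 1(514.5) = 514.5
  D: 1353 (inert)
Total out = 2625 kmol; y_E = 678.7 / 2625 = 0.2585.

0.258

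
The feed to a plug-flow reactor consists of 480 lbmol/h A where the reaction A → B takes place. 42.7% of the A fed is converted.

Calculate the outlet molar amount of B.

205 lbmol/h

A reacted = 0.427 × 480 = 205 lbmol/h; ν_A = −1, so ξ = 205/1 = 205 lbmol/h.
Outlet amounts (n = n₀ + ν ξ):
  A: 480 − 1(205) = 275
  B: 0 + 1(205) = 205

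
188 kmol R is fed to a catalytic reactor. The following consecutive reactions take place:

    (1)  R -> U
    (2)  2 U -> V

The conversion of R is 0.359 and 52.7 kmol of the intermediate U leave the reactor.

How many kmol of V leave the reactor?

Conversion of R: R consumed = 1ξ₁ = 0.359 × 188 → ξ₁ = 67.49 kmol.
U balance: n_U = 0 + 1ξ₁ − 2ξ₂ = 52.7 → ξ₂ = (1·67.49 − 52.7)/2 = 7.396 kmol.
Outlet amounts (n = n₀ + Σ ν·ξ):
  R: 188 − 1(67.49) = 120.5
  U: 0 + 1(67.49) − 2(7.396) = 52.7
  V: 0 + 1(7.396) = 7.396

7.4 kmol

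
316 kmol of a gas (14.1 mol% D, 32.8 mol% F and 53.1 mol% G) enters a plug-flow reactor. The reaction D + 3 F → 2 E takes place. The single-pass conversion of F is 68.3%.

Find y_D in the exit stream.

F reacted = 0.683 × 103.6 = 70.79 kmol; ν_F = −3, so ξ = 70.79/3 = 23.6 kmol.
Outlet amounts (n = n₀ + ν ξ):
  D: 44.56 − 1(23.6) = 20.96
  F: 103.6 − 3(23.6) = 32.86
  E: 0 + 2(23.6) = 47.19
  G: 167.8 (inert)
Total out = 268.8 kmol; y_D = 20.96 / 268.8 = 0.07797.

0.078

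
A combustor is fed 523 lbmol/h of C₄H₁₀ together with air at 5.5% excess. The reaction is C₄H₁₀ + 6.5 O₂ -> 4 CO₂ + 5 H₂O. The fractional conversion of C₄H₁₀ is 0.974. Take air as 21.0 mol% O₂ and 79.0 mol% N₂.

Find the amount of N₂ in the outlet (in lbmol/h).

Stoichiometric O₂ = 6.5 × 523 = 3400 lbmol/h; O₂ fed = 3400 × 1.055 = 3586 lbmol/h.
N₂ fed = 3586 × 79/21 = 13490 lbmol/h.
Fuel reacted = 0.974 × 523 → ξ = 509.4 lbmol/h.
Outlet (n = n₀ + ν ξ):
  C₄H₁₀: 523 − 1(509.4) = 13.6
  O₂: 3586 − 6.5(509.4) = 275.4
  N₂: 13490 (inert)
  CO₂: 0 + 4(509.4) = 2038
  H₂O: 0 + 5(509.4) = 2547

13500 lbmol/h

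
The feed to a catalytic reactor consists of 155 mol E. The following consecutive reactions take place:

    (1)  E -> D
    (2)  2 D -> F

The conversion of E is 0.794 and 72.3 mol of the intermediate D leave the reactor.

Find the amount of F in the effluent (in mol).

25.4 mol

Conversion of E: E consumed = 1ξ₁ = 0.794 × 155 → ξ₁ = 123.1 mol.
D balance: n_D = 0 + 1ξ₁ − 2ξ₂ = 72.3 → ξ₂ = (1·123.1 − 72.3)/2 = 25.39 mol.
Outlet amounts (n = n₀ + Σ ν·ξ):
  E: 155 − 1(123.1) = 31.93
  D: 0 + 1(123.1) − 2(25.39) = 72.3
  F: 0 + 1(25.39) = 25.39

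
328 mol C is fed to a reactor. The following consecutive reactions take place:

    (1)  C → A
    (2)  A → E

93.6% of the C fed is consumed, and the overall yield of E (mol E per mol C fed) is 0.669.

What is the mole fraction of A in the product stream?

0.267

Conversion of C: C consumed = 1ξ₁ = 0.936 × 328 → ξ₁ = 307 mol.
Yield of E: 1ξ₂ / 328 = 0.669 → ξ₂ = 219.4 mol.
Outlet amounts (n = n₀ + Σ ν·ξ):
  C: 328 − 1(307) = 20.99
  A: 0 + 1(307) − 1(219.4) = 87.58
  E: 0 + 1(219.4) = 219.4
Total out = 328 mol; y_A = 87.58 / 328 = 0.267.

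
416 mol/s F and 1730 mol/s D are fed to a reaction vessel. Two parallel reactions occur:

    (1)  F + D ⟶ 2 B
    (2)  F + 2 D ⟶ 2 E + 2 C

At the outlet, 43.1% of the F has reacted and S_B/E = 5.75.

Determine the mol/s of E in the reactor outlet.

Conversion of F: F consumed = 0.431 × 416 = 179.3 mol/s = 1ξ₁ + 1ξ₂.
Selectivity: 2ξ₁ / (2ξ₂) = 5.75 → ξ₁ = 5.75 ξ₂.
Substitute: (1·5.75 + 1) ξ₂ = 179.3 → ξ₂ = 26.56 mol/s, ξ₁ = 152.7 mol/s.
Outlet amounts (n = n₀ + Σ ν·ξ):
  F: 416 − 1(152.7) − 1(26.56) = 236.7
  D: 1730 − 1(152.7) − 2(26.56) = 1524
  B: 0 + 2(152.7) = 305.5
  E: 0 + 2(26.56) = 53.12
  C: 0 + 2(26.56) = 53.12

53.1 mol/s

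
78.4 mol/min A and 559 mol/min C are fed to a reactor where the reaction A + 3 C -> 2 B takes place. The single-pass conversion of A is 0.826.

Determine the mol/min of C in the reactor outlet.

A reacted = 0.826 × 78.4 = 64.76 mol/min; ν_A = −1, so ξ = 64.76/1 = 64.76 mol/min.
Outlet amounts (n = n₀ + ν ξ):
  A: 78.4 − 1(64.76) = 13.64
  C: 559 − 3(64.76) = 364.7
  B: 0 + 2(64.76) = 129.5

365 mol/min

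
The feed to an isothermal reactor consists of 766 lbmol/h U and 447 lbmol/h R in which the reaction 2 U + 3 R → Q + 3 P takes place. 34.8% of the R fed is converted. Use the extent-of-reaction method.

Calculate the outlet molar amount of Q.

51.9 lbmol/h

R reacted = 0.348 × 447 = 155.6 lbmol/h; ν_R = −3, so ξ = 155.6/3 = 51.85 lbmol/h.
Outlet amounts (n = n₀ + ν ξ):
  U: 766 − 2(51.85) = 662.3
  R: 447 − 3(51.85) = 291.4
  Q: 0 + 1(51.85) = 51.85
  P: 0 + 3(51.85) = 155.6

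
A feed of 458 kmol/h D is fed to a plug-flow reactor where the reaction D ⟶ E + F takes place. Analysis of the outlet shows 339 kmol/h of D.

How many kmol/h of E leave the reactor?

119 kmol/h

For D: n = n₀ − 1ξ → 339 = 458 − 1ξ, giving ξ = 119 kmol/h.
Outlet amounts (n = n₀ + ν ξ):
  D: 458 − 1(119) = 339
  E: 0 + 1(119) = 119
  F: 0 + 1(119) = 119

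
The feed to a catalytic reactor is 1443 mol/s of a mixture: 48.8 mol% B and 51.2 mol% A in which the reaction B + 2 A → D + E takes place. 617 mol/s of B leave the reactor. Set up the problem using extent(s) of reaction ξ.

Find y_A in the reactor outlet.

0.416

For B: n = n₀ − 1ξ → 617 = 704.2 − 1ξ, giving ξ = 87.18 mol/s.
Outlet amounts (n = n₀ + ν ξ):
  B: 704.2 − 1(87.18) = 617
  A: 738.8 − 2(87.18) = 564.4
  D: 0 + 1(87.18) = 87.18
  E: 0 + 1(87.18) = 87.18
Total out = 1356 mol/s; y_A = 564.4 / 1356 = 0.4163.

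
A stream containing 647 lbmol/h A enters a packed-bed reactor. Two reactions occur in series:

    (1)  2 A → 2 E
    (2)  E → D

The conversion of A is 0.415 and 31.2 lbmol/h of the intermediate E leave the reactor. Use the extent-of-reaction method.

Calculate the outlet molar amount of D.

Conversion of A: A consumed = 2ξ₁ = 0.415 × 647 → ξ₁ = 134.3 lbmol/h.
E balance: n_E = 0 + 2ξ₁ − 1ξ₂ = 31.2 → ξ₂ = (2·134.3 − 31.2)/1 = 237.3 lbmol/h.
Outlet amounts (n = n₀ + Σ ν·ξ):
  A: 647 − 2(134.3) = 378.5
  E: 0 + 2(134.3) − 1(237.3) = 31.2
  D: 0 + 1(237.3) = 237.3

237 lbmol/h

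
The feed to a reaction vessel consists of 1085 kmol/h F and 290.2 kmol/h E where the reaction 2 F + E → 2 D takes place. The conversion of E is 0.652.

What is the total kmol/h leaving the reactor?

1190 kmol/h

E reacted = 0.652 × 290.2 = 189.2 kmol/h; ν_E = −1, so ξ = 189.2/1 = 189.2 kmol/h.
Outlet amounts (n = n₀ + ν ξ):
  F: 1085 − 2(189.2) = 706.6
  E: 290.2 − 1(189.2) = 101
  D: 0 + 2(189.2) = 378.4
Total out = 706.6 + 101 + 378.4 = 1186 kmol/h.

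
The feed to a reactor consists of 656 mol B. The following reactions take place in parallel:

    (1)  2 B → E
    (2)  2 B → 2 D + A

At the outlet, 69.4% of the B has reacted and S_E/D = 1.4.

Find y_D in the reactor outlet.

0.219

Conversion of B: B consumed = 0.694 × 656 = 455.3 mol = 2ξ₁ + 2ξ₂.
Selectivity: 1ξ₁ / (2ξ₂) = 1.4 → ξ₁ = 2.8 ξ₂.
Substitute: (2·2.8 + 2) ξ₂ = 455.3 → ξ₂ = 59.9 mol, ξ₁ = 167.7 mol.
Outlet amounts (n = n₀ + Σ ν·ξ):
  B: 656 − 2(167.7) − 2(59.9) = 200.7
  E: 0 + 1(167.7) = 167.7
  D: 0 + 2(59.9) = 119.8
  A: 0 + 1(59.9) = 59.9
Total out = 548.2 mol; y_D = 119.8 / 548.2 = 0.2186.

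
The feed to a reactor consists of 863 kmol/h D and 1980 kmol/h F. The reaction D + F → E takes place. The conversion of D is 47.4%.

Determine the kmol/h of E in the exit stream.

409 kmol/h

D reacted = 0.474 × 863 = 409.1 kmol/h; ν_D = −1, so ξ = 409.1/1 = 409.1 kmol/h.
Outlet amounts (n = n₀ + ν ξ):
  D: 863 − 1(409.1) = 453.9
  F: 1980 − 1(409.1) = 1571
  E: 0 + 1(409.1) = 409.1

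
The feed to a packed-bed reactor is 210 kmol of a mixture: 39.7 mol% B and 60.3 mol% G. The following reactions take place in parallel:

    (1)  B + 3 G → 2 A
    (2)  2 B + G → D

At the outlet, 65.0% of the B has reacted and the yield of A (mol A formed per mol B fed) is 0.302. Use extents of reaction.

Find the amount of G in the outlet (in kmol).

Yield of A: 2ξ₁ / 83.37 = 0.302 → ξ₁ = 12.59 kmol.
Conversion of B: 1ξ₁ + 2ξ₂ = 0.65 × 83.37 = 54.19 → ξ₂ = 20.8 kmol.
Outlet amounts (n = n₀ + Σ ν·ξ):
  B: 83.37 − 1(12.59) − 2(20.8) = 29.18
  G: 126.6 − 3(12.59) − 1(20.8) = 68.06
  A: 0 + 2(12.59) = 25.18
  D: 0 + 1(20.8) = 20.8

68.1 kmol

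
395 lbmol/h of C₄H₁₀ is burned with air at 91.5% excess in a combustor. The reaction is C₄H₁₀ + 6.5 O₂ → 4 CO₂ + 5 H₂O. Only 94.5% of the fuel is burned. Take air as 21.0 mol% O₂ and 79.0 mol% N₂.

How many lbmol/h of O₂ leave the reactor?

Stoichiometric O₂ = 6.5 × 395 = 2568 lbmol/h; O₂ fed = 2568 × 1.915 = 4917 lbmol/h.
N₂ fed = 4917 × 79/21 = 18500 lbmol/h.
Fuel reacted = 0.945 × 395 → ξ = 373.3 lbmol/h.
Outlet (n = n₀ + ν ξ):
  C₄H₁₀: 395 − 1(373.3) = 21.73
  O₂: 4917 − 6.5(373.3) = 2490
  N₂: 18500 (inert)
  CO₂: 0 + 4(373.3) = 1493
  H₂O: 0 + 5(373.3) = 1866

2490 lbmol/h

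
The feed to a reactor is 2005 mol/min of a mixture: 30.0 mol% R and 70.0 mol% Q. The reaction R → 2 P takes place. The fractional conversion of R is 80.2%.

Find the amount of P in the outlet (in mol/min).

965 mol/min

R reacted = 0.802 × 601.5 = 482.4 mol/min; ν_R = −1, so ξ = 482.4/1 = 482.4 mol/min.
Outlet amounts (n = n₀ + ν ξ):
  R: 601.5 − 1(482.4) = 119.1
  P: 0 + 2(482.4) = 964.8
  Q: 1404 (inert)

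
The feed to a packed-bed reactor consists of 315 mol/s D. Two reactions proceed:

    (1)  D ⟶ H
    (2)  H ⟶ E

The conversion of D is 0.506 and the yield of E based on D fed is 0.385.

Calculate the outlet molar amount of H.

Conversion of D: D consumed = 1ξ₁ = 0.506 × 315 → ξ₁ = 159.4 mol/s.
Yield of E: 1ξ₂ / 315 = 0.385 → ξ₂ = 121.3 mol/s.
Outlet amounts (n = n₀ + Σ ν·ξ):
  D: 315 − 1(159.4) = 155.6
  H: 0 + 1(159.4) − 1(121.3) = 38.12
  E: 0 + 1(121.3) = 121.3

38.1 mol/s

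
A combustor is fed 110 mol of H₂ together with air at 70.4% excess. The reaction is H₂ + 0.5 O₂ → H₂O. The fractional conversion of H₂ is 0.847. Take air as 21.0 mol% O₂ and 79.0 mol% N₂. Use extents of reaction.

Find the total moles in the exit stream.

Stoichiometric O₂ = 0.5 × 110 = 55 mol; O₂ fed = 55 × 1.704 = 93.72 mol.
N₂ fed = 93.72 × 79/21 = 352.6 mol.
Fuel reacted = 0.847 × 110 → ξ = 93.17 mol.
Outlet (n = n₀ + ν ξ):
  H₂: 110 − 1(93.17) = 16.83
  O₂: 93.72 − 0.5(93.17) = 47.14
  N₂: 352.6 (inert)
  H₂O: 0 + 1(93.17) = 93.17
Total out = 16.83 + 47.14 + 352.6 + 93.17 = 509.7 mol.

510 mol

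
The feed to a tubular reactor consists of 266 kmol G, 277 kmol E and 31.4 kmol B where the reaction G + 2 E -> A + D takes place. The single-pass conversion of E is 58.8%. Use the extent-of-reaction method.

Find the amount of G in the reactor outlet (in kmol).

185 kmol

E reacted = 0.588 × 277 = 162.9 kmol; ν_E = −2, so ξ = 162.9/2 = 81.44 kmol.
Outlet amounts (n = n₀ + ν ξ):
  G: 266 − 1(81.44) = 184.6
  E: 277 − 2(81.44) = 114.1
  A: 0 + 1(81.44) = 81.44
  D: 0 + 1(81.44) = 81.44
  B: 31.4 (inert)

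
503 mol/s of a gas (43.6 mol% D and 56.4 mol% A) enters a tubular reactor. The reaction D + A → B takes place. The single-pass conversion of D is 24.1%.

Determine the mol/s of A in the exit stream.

231 mol/s

D reacted = 0.241 × 219.3 = 52.85 mol/s; ν_D = −1, so ξ = 52.85/1 = 52.85 mol/s.
Outlet amounts (n = n₀ + ν ξ):
  D: 219.3 − 1(52.85) = 166.5
  A: 283.7 − 1(52.85) = 230.8
  B: 0 + 1(52.85) = 52.85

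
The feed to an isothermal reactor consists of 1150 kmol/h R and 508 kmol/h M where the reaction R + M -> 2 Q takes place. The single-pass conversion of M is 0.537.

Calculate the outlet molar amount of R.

877 kmol/h

M reacted = 0.537 × 508 = 272.8 kmol/h; ν_M = −1, so ξ = 272.8/1 = 272.8 kmol/h.
Outlet amounts (n = n₀ + ν ξ):
  R: 1150 − 1(272.8) = 877.2
  M: 508 − 1(272.8) = 235.2
  Q: 0 + 2(272.8) = 545.6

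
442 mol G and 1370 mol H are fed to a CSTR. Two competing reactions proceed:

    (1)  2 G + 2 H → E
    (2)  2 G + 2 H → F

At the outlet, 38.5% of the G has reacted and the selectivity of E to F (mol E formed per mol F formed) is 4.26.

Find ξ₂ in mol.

Conversion of G: G consumed = 0.385 × 442 = 170.2 mol = 2ξ₁ + 2ξ₂.
Selectivity: 1ξ₁ / (1ξ₂) = 4.26 → ξ₁ = 4.26 ξ₂.
Substitute: (2·4.26 + 2) ξ₂ = 170.2 → ξ₂ = 16.18 mol, ξ₁ = 68.91 mol.
Outlet amounts (n = n₀ + Σ ν·ξ):
  G: 442 − 2(68.91) − 2(16.18) = 271.8
  H: 1370 − 2(68.91) − 2(16.18) = 1200
  E: 0 + 1(68.91) = 68.91
  F: 0 + 1(16.18) = 16.18

ξ₂ = 16.2 mol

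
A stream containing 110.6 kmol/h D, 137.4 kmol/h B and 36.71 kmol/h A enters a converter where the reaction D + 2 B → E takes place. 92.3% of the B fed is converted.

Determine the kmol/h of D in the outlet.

B reacted = 0.923 × 137.4 = 126.8 kmol/h; ν_B = −2, so ξ = 126.8/2 = 63.41 kmol/h.
Outlet amounts (n = n₀ + ν ξ):
  D: 110.6 − 1(63.41) = 47.19
  B: 137.4 − 2(63.41) = 10.58
  E: 0 + 1(63.41) = 63.41
  A: 36.71 (inert)

47.2 kmol/h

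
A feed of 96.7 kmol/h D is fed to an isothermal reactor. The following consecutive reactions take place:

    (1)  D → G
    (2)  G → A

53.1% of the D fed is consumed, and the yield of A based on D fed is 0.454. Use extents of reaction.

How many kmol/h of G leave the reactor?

Conversion of D: D consumed = 1ξ₁ = 0.531 × 96.7 → ξ₁ = 51.35 kmol/h.
Yield of A: 1ξ₂ / 96.7 = 0.454 → ξ₂ = 43.9 kmol/h.
Outlet amounts (n = n₀ + Σ ν·ξ):
  D: 96.7 − 1(51.35) = 45.35
  G: 0 + 1(51.35) − 1(43.9) = 7.446
  A: 0 + 1(43.9) = 43.9

7.45 kmol/h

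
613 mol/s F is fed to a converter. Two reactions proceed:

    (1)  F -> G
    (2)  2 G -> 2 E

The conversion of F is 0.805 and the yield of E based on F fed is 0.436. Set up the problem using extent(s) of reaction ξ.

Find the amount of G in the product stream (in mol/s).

Conversion of F: F consumed = 1ξ₁ = 0.805 × 613 → ξ₁ = 493.5 mol/s.
Yield of E: 2ξ₂ / 613 = 0.436 → ξ₂ = 133.6 mol/s.
Outlet amounts (n = n₀ + Σ ν·ξ):
  F: 613 − 1(493.5) = 119.5
  G: 0 + 1(493.5) − 2(133.6) = 226.2
  E: 0 + 2(133.6) = 267.3

226 mol/s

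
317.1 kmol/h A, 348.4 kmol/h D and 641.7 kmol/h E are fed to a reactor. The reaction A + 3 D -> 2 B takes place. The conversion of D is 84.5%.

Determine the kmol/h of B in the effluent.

D reacted = 0.845 × 348.4 = 294.4 kmol/h; ν_D = −3, so ξ = 294.4/3 = 98.13 kmol/h.
Outlet amounts (n = n₀ + ν ξ):
  A: 317.1 − 1(98.13) = 219
  D: 348.4 − 3(98.13) = 54
  B: 0 + 2(98.13) = 196.3
  E: 641.7 (inert)

196 kmol/h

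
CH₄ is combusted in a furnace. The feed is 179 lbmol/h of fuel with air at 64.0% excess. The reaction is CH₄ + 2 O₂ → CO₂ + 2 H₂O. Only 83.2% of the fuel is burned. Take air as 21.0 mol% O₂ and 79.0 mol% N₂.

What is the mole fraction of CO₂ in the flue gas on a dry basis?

0.0556

Stoichiometric O₂ = 2 × 179 = 358 lbmol/h; O₂ fed = 358 × 1.640 = 587.1 lbmol/h.
N₂ fed = 587.1 × 79/21 = 2209 lbmol/h.
Fuel reacted = 0.832 × 179 → ξ = 148.9 lbmol/h.
Outlet (n = n₀ + ν ξ):
  CH₄: 179 − 1(148.9) = 30.07
  O₂: 587.1 − 2(148.9) = 289.3
  N₂: 2209 (inert)
  CO₂: 0 + 1(148.9) = 148.9
  H₂O: 0 + 2(148.9) = 297.9
Dry total = 2677 lbmol/h; y_CO₂ (dry) = 148.9 / 2677 = 0.05563.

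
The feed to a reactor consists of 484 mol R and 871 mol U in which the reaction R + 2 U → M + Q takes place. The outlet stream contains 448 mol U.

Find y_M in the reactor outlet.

0.185

For U: n = n₀ − 2ξ → 448 = 871 − 2ξ, giving ξ = 211.5 mol.
Outlet amounts (n = n₀ + ν ξ):
  R: 484 − 1(211.5) = 272.5
  U: 871 − 2(211.5) = 448
  M: 0 + 1(211.5) = 211.5
  Q: 0 + 1(211.5) = 211.5
Total out = 1144 mol; y_M = 211.5 / 1144 = 0.185.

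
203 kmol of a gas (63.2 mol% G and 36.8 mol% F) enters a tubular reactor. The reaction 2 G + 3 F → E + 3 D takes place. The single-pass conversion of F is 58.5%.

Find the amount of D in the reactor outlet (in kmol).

F reacted = 0.585 × 74.7 = 43.7 kmol; ν_F = −3, so ξ = 43.7/3 = 14.57 kmol.
Outlet amounts (n = n₀ + ν ξ):
  G: 128.3 − 2(14.57) = 99.16
  F: 74.7 − 3(14.57) = 31
  E: 0 + 1(14.57) = 14.57
  D: 0 + 3(14.57) = 43.7

43.7 kmol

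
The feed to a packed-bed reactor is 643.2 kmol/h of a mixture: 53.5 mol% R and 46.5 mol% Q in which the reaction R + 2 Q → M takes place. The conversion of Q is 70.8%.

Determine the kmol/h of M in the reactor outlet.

Q reacted = 0.708 × 299.1 = 211.8 kmol/h; ν_Q = −2, so ξ = 211.8/2 = 105.9 kmol/h.
Outlet amounts (n = n₀ + ν ξ):
  R: 344.1 − 1(105.9) = 238.2
  Q: 299.1 − 2(105.9) = 87.33
  M: 0 + 1(105.9) = 105.9

106 kmol/h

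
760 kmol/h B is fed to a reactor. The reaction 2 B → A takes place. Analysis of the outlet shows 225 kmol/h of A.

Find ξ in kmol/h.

ξ = 225 kmol/h

For A: n = n₀ + 1ξ → 225 = 0 + 1ξ, giving ξ = 225 kmol/h.
Outlet amounts (n = n₀ + ν ξ):
  B: 760 − 2(225) = 310
  A: 0 + 1(225) = 225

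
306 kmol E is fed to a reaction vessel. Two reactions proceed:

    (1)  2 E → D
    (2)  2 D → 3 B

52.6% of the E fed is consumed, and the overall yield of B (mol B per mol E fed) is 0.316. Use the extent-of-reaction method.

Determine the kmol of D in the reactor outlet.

16 kmol

Conversion of E: E consumed = 2ξ₁ = 0.526 × 306 → ξ₁ = 80.48 kmol.
Yield of B: 3ξ₂ / 306 = 0.316 → ξ₂ = 32.23 kmol.
Outlet amounts (n = n₀ + Σ ν·ξ):
  E: 306 − 2(80.48) = 145
  D: 0 + 1(80.48) − 2(32.23) = 16.01
  B: 0 + 3(32.23) = 96.7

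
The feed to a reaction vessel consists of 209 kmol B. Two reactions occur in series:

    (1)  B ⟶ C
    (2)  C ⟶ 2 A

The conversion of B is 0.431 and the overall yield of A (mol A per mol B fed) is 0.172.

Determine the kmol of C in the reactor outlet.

Conversion of B: B consumed = 1ξ₁ = 0.431 × 209 → ξ₁ = 90.08 kmol.
Yield of A: 2ξ₂ / 209 = 0.172 → ξ₂ = 17.97 kmol.
Outlet amounts (n = n₀ + Σ ν·ξ):
  B: 209 − 1(90.08) = 118.9
  C: 0 + 1(90.08) − 1(17.97) = 72.1
  A: 0 + 2(17.97) = 35.95

72.1 kmol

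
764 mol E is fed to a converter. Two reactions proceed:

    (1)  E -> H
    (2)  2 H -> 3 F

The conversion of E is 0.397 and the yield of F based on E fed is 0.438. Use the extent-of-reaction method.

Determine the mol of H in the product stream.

Conversion of E: E consumed = 1ξ₁ = 0.397 × 764 → ξ₁ = 303.3 mol.
Yield of F: 3ξ₂ / 764 = 0.438 → ξ₂ = 111.5 mol.
Outlet amounts (n = n₀ + Σ ν·ξ):
  E: 764 − 1(303.3) = 460.7
  H: 0 + 1(303.3) − 2(111.5) = 80.22
  F: 0 + 3(111.5) = 334.6

80.2 mol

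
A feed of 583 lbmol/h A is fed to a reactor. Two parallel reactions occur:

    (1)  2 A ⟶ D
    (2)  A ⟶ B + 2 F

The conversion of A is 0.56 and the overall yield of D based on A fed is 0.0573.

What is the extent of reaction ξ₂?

Yield of D: 1ξ₁ / 583 = 0.0573 → ξ₁ = 33.41 lbmol/h.
Conversion of A: 2ξ₁ + 1ξ₂ = 0.56 × 583 = 326.5 → ξ₂ = 259.7 lbmol/h.
Outlet amounts (n = n₀ + Σ ν·ξ):
  A: 583 − 2(33.41) − 1(259.7) = 256.5
  D: 0 + 1(33.41) = 33.41
  B: 0 + 1(259.7) = 259.7
  F: 0 + 2(259.7) = 519.3

ξ₂ = 260 lbmol/h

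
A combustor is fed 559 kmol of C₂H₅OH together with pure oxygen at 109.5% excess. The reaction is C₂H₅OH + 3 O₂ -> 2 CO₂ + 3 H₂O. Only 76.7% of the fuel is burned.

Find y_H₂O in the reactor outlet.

Stoichiometric O₂ = 3 × 559 = 1677 kmol; O₂ fed = 1677 × 2.095 = 3513 kmol.
Fuel reacted = 0.767 × 559 → ξ = 428.8 kmol.
Outlet (n = n₀ + ν ξ):
  C₂H₅OH: 559 − 1(428.8) = 130.2
  O₂: 3513 − 3(428.8) = 2227
  CO₂: 0 + 2(428.8) = 857.5
  H₂O: 0 + 3(428.8) = 1286
Total out = 4501 kmol; y_H₂O = 1286 / 4501 = 0.2858.

0.286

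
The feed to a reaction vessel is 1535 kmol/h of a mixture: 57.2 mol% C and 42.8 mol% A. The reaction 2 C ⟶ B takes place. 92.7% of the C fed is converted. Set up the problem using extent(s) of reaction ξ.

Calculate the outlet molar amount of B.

407 kmol/h

C reacted = 0.927 × 878 = 813.9 kmol/h; ν_C = −2, so ξ = 813.9/2 = 407 kmol/h.
Outlet amounts (n = n₀ + ν ξ):
  C: 878 − 2(407) = 64.1
  B: 0 + 1(407) = 407
  A: 657 (inert)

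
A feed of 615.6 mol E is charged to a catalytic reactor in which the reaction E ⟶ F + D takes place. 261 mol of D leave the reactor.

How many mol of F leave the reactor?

For D: n = n₀ + 1ξ → 261 = 0 + 1ξ, giving ξ = 261 mol.
Outlet amounts (n = n₀ + ν ξ):
  E: 615.6 − 1(261) = 354.6
  F: 0 + 1(261) = 261
  D: 0 + 1(261) = 261

261 mol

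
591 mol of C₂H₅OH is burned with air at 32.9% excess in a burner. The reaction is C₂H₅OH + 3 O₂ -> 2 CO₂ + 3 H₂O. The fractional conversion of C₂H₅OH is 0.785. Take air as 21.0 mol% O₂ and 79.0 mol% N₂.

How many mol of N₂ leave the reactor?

8860 mol

Stoichiometric O₂ = 3 × 591 = 1773 mol; O₂ fed = 1773 × 1.329 = 2356 mol.
N₂ fed = 2356 × 79/21 = 8864 mol.
Fuel reacted = 0.785 × 591 → ξ = 463.9 mol.
Outlet (n = n₀ + ν ξ):
  C₂H₅OH: 591 − 1(463.9) = 127.1
  O₂: 2356 − 3(463.9) = 964.5
  N₂: 8864 (inert)
  CO₂: 0 + 2(463.9) = 927.9
  H₂O: 0 + 3(463.9) = 1392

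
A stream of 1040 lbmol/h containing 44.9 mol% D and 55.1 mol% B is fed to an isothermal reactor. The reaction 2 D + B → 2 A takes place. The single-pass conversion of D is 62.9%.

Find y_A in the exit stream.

0.329

D reacted = 0.629 × 467 = 293.7 lbmol/h; ν_D = −2, so ξ = 293.7/2 = 146.9 lbmol/h.
Outlet amounts (n = n₀ + ν ξ):
  D: 467 − 2(146.9) = 173.2
  B: 573 − 1(146.9) = 426.2
  A: 0 + 2(146.9) = 293.7
Total out = 893.1 lbmol/h; y_A = 293.7 / 893.1 = 0.3289.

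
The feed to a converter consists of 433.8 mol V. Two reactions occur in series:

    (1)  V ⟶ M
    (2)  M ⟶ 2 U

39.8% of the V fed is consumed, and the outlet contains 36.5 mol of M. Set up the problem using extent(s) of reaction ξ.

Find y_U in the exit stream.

Conversion of V: V consumed = 1ξ₁ = 0.398 × 433.8 → ξ₁ = 172.7 mol.
M balance: n_M = 0 + 1ξ₁ − 1ξ₂ = 36.5 → ξ₂ = (1·172.7 − 36.5)/1 = 136.2 mol.
Outlet amounts (n = n₀ + Σ ν·ξ):
  V: 433.8 − 1(172.7) = 261.1
  M: 0 + 1(172.7) − 1(136.2) = 36.5
  U: 0 + 2(136.2) = 272.3
Total out = 570 mol; y_U = 272.3 / 570 = 0.4778.

0.478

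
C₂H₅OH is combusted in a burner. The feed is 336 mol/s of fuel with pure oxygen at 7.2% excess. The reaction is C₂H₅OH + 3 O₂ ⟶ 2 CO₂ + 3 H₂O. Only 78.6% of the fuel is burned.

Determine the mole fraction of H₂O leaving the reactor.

0.471

Stoichiometric O₂ = 3 × 336 = 1008 mol/s; O₂ fed = 1008 × 1.072 = 1081 mol/s.
Fuel reacted = 0.786 × 336 → ξ = 264.1 mol/s.
Outlet (n = n₀ + ν ξ):
  C₂H₅OH: 336 − 1(264.1) = 71.9
  O₂: 1081 − 3(264.1) = 288.3
  CO₂: 0 + 2(264.1) = 528.2
  H₂O: 0 + 3(264.1) = 792.3
Total out = 1681 mol/s; y_H₂O = 792.3 / 1681 = 0.4714.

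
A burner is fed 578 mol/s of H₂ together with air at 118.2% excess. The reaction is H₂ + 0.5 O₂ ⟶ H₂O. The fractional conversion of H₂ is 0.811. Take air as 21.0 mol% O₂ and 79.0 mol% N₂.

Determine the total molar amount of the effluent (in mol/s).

Stoichiometric O₂ = 0.5 × 578 = 289 mol/s; O₂ fed = 289 × 2.182 = 630.6 mol/s.
N₂ fed = 630.6 × 79/21 = 2372 mol/s.
Fuel reacted = 0.811 × 578 → ξ = 468.8 mol/s.
Outlet (n = n₀ + ν ξ):
  H₂: 578 − 1(468.8) = 109.2
  O₂: 630.6 − 0.5(468.8) = 396.2
  N₂: 2372 (inert)
  H₂O: 0 + 1(468.8) = 468.8
Total out = 109.2 + 396.2 + 2372 + 468.8 = 3346 mol/s.

3350 mol/s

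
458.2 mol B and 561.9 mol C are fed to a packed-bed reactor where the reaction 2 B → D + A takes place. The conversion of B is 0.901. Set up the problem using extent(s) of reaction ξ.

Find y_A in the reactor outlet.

0.202

B reacted = 0.901 × 458.2 = 412.8 mol; ν_B = −2, so ξ = 412.8/2 = 206.4 mol.
Outlet amounts (n = n₀ + ν ξ):
  B: 458.2 − 2(206.4) = 45.36
  D: 0 + 1(206.4) = 206.4
  A: 0 + 1(206.4) = 206.4
  C: 561.9 (inert)
Total out = 1020 mol; y_A = 206.4 / 1020 = 0.2024.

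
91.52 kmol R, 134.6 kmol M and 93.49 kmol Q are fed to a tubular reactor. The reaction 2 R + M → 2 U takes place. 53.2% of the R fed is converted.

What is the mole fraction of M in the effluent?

R reacted = 0.532 × 91.52 = 48.69 kmol; ν_R = −2, so ξ = 48.69/2 = 24.34 kmol.
Outlet amounts (n = n₀ + ν ξ):
  R: 91.52 − 2(24.34) = 42.83
  M: 134.6 − 1(24.34) = 110.3
  U: 0 + 2(24.34) = 48.69
  Q: 93.49 (inert)
Total out = 295.3 kmol; y_M = 110.3 / 295.3 = 0.3734.

0.373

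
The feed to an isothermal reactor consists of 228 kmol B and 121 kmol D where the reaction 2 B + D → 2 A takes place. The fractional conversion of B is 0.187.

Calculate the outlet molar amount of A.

42.6 kmol

B reacted = 0.187 × 228 = 42.64 kmol; ν_B = −2, so ξ = 42.64/2 = 21.32 kmol.
Outlet amounts (n = n₀ + ν ξ):
  B: 228 − 2(21.32) = 185.4
  D: 121 − 1(21.32) = 99.68
  A: 0 + 2(21.32) = 42.64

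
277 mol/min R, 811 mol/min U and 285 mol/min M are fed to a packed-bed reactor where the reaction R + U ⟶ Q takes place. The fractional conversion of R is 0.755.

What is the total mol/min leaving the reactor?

1160 mol/min

R reacted = 0.755 × 277 = 209.1 mol/min; ν_R = −1, so ξ = 209.1/1 = 209.1 mol/min.
Outlet amounts (n = n₀ + ν ξ):
  R: 277 − 1(209.1) = 67.87
  U: 811 − 1(209.1) = 601.9
  Q: 0 + 1(209.1) = 209.1
  M: 285 (inert)
Total out = 67.87 + 601.9 + 209.1 + 285 = 1164 mol/min.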